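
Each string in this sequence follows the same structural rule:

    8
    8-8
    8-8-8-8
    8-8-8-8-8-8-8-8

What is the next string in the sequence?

Every step duplicates the string with '-' between the halves.
So the next term is two copies of 8-8-8-8-8-8-8-8 with '-' between the halves.

8-8-8-8-8-8-8-8-8-8-8-8-8-8-8-8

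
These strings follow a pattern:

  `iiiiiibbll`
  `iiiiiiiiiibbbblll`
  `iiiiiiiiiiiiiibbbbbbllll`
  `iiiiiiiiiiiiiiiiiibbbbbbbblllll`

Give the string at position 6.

Term n consists of 4n+2 i's, followed by 2n b's, followed by n+1 l's (n = 1, 2, …).
At n = 6 the blocks have lengths 26, 12, 7.

iiiiiiiiiiiiiiiiiiiiiiiiiibbbbbbbbbbbblllllll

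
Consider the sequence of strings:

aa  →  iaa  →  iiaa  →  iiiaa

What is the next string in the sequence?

iiiiaa

The strings grow by a fixed prefix i each time.
One more step from iiiaa gives the answer.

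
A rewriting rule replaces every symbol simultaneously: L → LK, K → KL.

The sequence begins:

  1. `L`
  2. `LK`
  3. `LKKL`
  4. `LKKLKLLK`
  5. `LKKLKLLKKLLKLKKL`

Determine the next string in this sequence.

Rewriting the 16 symbols of LKKLKLLKKLLKLKKL one by one yields LK KL KL LK KL LK LK KL KL LK LK KL LK KL KL LK; concatenated:

LKKLKLLKKLLKLKKLKLLKLKKLLKKLKLLK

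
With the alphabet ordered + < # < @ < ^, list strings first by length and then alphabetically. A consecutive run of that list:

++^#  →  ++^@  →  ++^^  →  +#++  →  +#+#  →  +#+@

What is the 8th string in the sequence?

Continuing the enumeration 2 steps past +#+@: +#+@ → +#+^ → (answer).

+##+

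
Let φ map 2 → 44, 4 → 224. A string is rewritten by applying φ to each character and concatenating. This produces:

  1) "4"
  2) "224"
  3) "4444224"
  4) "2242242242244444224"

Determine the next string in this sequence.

φ(2242242242244444224) expands symbol-by-symbol to 44 44 224 44 44 224 44 44 224 44 44 224 224 224 224 224 44 44 224; joining the 19 pieces gives the next term.

44442244444224444422444442242242242242244444224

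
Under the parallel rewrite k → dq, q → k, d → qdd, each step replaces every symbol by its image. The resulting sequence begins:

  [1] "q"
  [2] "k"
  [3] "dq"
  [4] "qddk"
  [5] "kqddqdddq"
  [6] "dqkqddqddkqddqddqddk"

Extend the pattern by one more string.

φ(dqkqddqddkqddqddqddk) expands symbol-by-symbol to qdd k dq k qdd qdd k qdd qdd dq k qdd qdd k qdd qdd k qdd qdd dq; joining the 20 pieces gives the next term.

qddkdqkqddqddkqddqdddqkqddqddkqddqddkqddqdddq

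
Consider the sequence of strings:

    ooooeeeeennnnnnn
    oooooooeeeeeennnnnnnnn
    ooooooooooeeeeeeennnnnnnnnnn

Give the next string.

oooooooooooooeeeeeeeennnnnnnnnnnnn

Reading off run lengths: o runs 4, 7, 10; e runs 5, 6, 7; n runs 7, 9, 11 — each is linear in n, where the shown terms are n = 2, 3, 4.
Setting n = 5 gives 13, 8, 13 characters in each block.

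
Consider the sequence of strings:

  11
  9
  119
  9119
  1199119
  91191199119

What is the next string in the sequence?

119911991191199119

From term 3 onward, concatenate the second-to-last term with the last: 11·9 = 119, 9·119 = 9119, …
So term 7 is 1199119·91191199119.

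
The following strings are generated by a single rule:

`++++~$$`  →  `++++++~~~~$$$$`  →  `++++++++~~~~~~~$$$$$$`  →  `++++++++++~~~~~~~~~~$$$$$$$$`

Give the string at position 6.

++++++++++++++~~~~~~~~~~~~~~~~$$$$$$$$$$$$

Reading off run lengths: + runs 4, 6, 8, 10; ~ runs 1, 4, 7, 10; $ runs 2, 4, 6, 8 — each is linear in n (n = 1, 2, …).
For term 6, n = 6, so the run lengths are 14, 16, 12.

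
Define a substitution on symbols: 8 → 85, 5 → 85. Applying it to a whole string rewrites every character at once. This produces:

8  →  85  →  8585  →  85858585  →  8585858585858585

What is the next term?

85858585858585858585858585858585

φ(8585858585858585) expands symbol-by-symbol to 85 85 85 85 85 85 85 85 85 85 85 85 85 85 85 85; joining the 16 pieces gives the next term.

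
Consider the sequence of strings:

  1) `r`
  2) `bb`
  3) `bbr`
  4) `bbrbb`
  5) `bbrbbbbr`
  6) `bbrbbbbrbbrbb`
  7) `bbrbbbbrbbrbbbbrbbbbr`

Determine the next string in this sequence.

From term 3 onward, concatenate the last term with the second-to-last: bb·r = bbr, bbr·bb = bbrbb, …
Continuing: bbrbbbbrbbrbbbbrbbbbr · bbrbbbbrbbrbb gives term 8.

bbrbbbbrbbrbbbbrbbbbrbbrbbbbrbbrbb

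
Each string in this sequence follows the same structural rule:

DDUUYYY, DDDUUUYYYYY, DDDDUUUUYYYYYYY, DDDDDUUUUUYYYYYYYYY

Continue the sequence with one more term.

DDDDDDUUUUUUYYYYYYYYYYY

Term n consists of n+1 D's, followed by n+1 U's, followed by 2n+1 Y's (n = 1, 2, …).
Setting n = 5 gives 6, 6, 11 characters in each block.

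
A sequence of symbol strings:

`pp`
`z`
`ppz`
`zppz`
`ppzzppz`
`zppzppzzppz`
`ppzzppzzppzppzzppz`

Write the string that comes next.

zppzppzzppzppzzppzzppzppzzppz

Each term (from the third on) is the two preceding terms concatenated in order: term 3 = pp·z = ppz.
Continuing: zppzppzzppz · ppzzppzzppzppzzppz gives term 8.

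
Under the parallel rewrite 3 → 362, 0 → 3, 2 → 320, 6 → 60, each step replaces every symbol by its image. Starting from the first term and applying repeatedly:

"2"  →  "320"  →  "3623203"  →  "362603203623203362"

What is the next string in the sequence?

Replace each of the 18 characters of 362603203623203362 in place — 362 60 320 60 3 362 320 3 362 60 320 362 320 3 362 362 60 320 — and concatenate.

36260320603362320336260320362320336236260320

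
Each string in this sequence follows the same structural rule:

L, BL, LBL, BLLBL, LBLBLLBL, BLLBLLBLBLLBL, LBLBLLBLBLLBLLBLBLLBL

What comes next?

BLLBLLBLBLLBLLBLBLLBLBLLBLLBLBLLBL

This is a Fibonacci-style word recurrence s(k) = s(k−2)·s(k−1): e.g. L·BL = LBL.
The next term joins BLLBLLBLBLLBL and LBLBLLBLBLLBLLBLBLLBL.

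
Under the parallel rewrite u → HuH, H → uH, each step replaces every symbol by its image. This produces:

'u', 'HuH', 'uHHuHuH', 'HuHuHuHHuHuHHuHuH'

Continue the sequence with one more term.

uHHuHuHHuHuHHuHuHuHHuHuHHuHuHuHHuHuHHuHuH

φ(HuHuHuHHuHuHHuHuH) expands symbol-by-symbol to uH HuH uH HuH uH HuH uH uH HuH uH HuH uH uH HuH uH HuH uH; joining the 17 pieces gives the next term.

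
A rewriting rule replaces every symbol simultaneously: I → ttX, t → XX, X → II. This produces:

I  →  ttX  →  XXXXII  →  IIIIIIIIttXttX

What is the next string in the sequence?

Rewriting the 14 symbols of IIIIIIIIttXttX one by one yields ttX ttX ttX ttX ttX ttX ttX ttX XX XX II XX XX II; concatenated:

ttXttXttXttXttXttXttXttXXXXXIIXXXXII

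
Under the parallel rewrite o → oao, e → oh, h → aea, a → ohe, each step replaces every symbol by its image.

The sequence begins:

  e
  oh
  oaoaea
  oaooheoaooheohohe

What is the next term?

oaooheoaooaoaeaohoaooheoaooaoaeaohoaoaeaoaoaeaoh

Applying the rule to each of the 17 symbols of oaooheoaooheohohe gives the pieces oao ohe oao oao aea oh oao ohe oao oao aea oh oao aea oao aea oh, which concatenate to the answer.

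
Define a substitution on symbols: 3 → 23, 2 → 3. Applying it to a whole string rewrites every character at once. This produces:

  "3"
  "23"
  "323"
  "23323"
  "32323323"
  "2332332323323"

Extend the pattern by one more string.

Replace each of the 13 characters of 2332332323323 in place — 3 23 23 3 23 23 3 23 3 23 23 3 23 — and concatenate.

323233232332332323323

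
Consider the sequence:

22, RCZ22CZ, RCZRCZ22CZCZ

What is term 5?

RCZRCZRCZRCZ22CZCZCZCZ

Each term wraps the previous one in RCZ on the left and CZ on the right.
From RCZRCZ22CZCZ, 2 further steps: RCZRCZ22CZCZ → RCZRCZRCZ22CZCZCZ → (answer).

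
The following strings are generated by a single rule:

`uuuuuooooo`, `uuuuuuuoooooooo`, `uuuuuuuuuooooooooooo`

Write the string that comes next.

The n-th term is 2n+1 u's then 3n-1 o's, where the shown terms are n = 2, 3, 4.
At n = 5 the blocks have lengths 11, 14.

uuuuuuuuuuuoooooooooooooo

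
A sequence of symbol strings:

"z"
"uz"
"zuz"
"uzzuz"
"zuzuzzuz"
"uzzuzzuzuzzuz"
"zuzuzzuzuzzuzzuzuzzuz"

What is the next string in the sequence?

From term 3 onward, concatenate the second-to-last term with the last: z·uz = zuz, uz·zuz = uzzuz, …
Continuing: uzzuzzuzuzzuz · zuzuzzuzuzzuzzuzuzzuz gives term 8.

uzzuzzuzuzzuzzuzuzzuzuzzuzzuzuzzuz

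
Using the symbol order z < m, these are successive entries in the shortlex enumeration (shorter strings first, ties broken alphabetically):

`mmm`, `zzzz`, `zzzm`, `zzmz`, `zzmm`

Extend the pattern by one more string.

zmzz

Find the rightmost character of zzmm below m, bump it to the next letter, and reset everything to its right to z.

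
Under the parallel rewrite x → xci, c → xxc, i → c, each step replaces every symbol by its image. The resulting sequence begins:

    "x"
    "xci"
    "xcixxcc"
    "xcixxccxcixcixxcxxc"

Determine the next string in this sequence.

Rewriting the 19 symbols of xcixxccxcixcixxcxxc one by one yields xci xxc c xci xci xxc xxc xci xxc c xci xxc c xci xci xxc xci xci xxc; concatenated:

xcixxccxcixcixxcxxcxcixxccxcixxccxcixcixxcxcixcixxc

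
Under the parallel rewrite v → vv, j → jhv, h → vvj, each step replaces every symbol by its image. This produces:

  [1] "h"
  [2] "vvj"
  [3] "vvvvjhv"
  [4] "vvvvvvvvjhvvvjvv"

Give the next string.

Applying the rule to each of the 16 symbols of vvvvvvvvjhvvvjvv gives the pieces vv vv vv vv vv vv vv vv jhv vvj vv vv vv jhv vv vv, which concatenate to the answer.

vvvvvvvvvvvvvvvvjhvvvjvvvvvvjhvvvvv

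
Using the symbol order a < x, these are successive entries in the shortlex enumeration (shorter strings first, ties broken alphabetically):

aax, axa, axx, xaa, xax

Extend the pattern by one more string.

xxa

Find the rightmost character of xax below x, bump it to the next letter, and reset everything to its right to a.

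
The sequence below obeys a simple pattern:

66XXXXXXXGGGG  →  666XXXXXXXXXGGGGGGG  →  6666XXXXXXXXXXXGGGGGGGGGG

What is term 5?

Reading off run lengths: 6 runs 2, 3, 4; X runs 7, 9, 11; G runs 4, 7, 10 — each is linear in n, where the shown terms are n = 2, 3, 4.
At n = 6 the blocks have lengths 6, 15, 16.

666666XXXXXXXXXXXXXXXGGGGGGGGGGGGGGGG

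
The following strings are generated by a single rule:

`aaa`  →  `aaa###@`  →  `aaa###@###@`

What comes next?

The strings grow by a fixed suffix ###@ each time.
Applying this once more to aaa###@###@:

aaa###@###@###@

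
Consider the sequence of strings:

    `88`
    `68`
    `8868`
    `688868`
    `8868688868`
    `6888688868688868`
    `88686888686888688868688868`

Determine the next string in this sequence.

688868886868886888686888686888688868688868

From term 3 onward, concatenate the second-to-last term with the last: 88·68 = 8868, 68·8868 = 688868, …
The next term joins 6888688868688868 and 88686888686888688868688868.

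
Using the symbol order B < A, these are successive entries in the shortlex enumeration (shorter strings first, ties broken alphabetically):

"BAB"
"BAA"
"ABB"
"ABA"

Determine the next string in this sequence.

Treat ABA as a base-2 numeral over the given alphabet and add one, carrying through any trailing A's.

AAB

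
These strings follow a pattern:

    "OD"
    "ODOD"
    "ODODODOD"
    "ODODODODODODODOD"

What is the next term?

Each string is two copies of the previous one concatenated.
So the next term is two copies of ODODODODODODODOD.

ODODODODODODODODODODODODODODODOD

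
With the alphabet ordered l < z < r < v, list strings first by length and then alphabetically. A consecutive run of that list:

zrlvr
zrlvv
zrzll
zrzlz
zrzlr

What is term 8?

zrzzz

Stepping forward 3 times from zrzlr: zrzlr → zrzlv → zrzzl, then the target.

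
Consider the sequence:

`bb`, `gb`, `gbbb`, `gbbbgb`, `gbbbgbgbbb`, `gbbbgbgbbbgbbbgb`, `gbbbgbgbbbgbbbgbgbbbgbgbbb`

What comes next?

From term 3 onward, concatenate the last term with the second-to-last: gb·bb = gbbb, gbbb·gb = gbbbgb, …
So term 8 is gbbbgbgbbbgbbbgbgbbbgbgbbb·gbbbgbgbbbgbbbgb.

gbbbgbgbbbgbbbgbgbbbgbgbbbgbbbgbgbbbgbbbgb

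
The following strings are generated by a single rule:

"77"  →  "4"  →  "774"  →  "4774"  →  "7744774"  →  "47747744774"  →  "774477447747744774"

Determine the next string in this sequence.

47747744774774477447747744774

This is a Fibonacci-style word recurrence s(k) = s(k−2)·s(k−1): e.g. 77·4 = 774.
So term 8 is 47747744774·774477447747744774.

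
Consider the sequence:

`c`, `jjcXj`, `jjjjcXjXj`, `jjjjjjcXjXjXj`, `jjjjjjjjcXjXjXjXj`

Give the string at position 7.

Every step adds jj to the front and Xj to the end of the previous string.
From jjjjjjjjcXjXjXjXj, 2 further steps: jjjjjjjjcXjXjXjXj → jjjjjjjjjjcXjXjXjXjXj → (answer).

jjjjjjjjjjjjcXjXjXjXjXjXj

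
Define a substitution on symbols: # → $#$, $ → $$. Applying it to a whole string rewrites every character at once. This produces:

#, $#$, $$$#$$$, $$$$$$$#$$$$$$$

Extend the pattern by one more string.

$$$$$$$$$$$$$$$#$$$$$$$$$$$$$$$

Replace each of the 15 characters of $$$$$$$#$$$$$$$ in place — $$ $$ $$ $$ $$ $$ $$ $#$ $$ $$ $$ $$ $$ $$ $$ — and concatenate.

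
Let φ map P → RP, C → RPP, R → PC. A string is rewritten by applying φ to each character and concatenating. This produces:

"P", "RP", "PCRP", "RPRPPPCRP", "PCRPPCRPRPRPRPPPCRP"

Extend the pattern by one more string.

RPRPPPCRPRPRPPPCRPPCRPPCRPPCRPRPRPRPPPCRP

Applying the rule to each of the 19 symbols of PCRPPCRPRPRPRPPPCRP gives the pieces RP RPP PC RP RP RPP PC RP PC RP PC RP PC RP RP RP RPP PC RP, which concatenate to the answer.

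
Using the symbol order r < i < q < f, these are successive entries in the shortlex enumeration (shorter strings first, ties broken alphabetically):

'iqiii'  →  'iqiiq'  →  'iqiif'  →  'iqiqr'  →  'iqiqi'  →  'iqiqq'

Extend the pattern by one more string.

iqiqf

Find the rightmost character of iqiqq below f, bump it to the next letter, and reset everything to its right to r.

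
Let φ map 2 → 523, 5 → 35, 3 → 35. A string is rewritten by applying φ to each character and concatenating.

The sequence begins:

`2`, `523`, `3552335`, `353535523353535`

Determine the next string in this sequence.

Replace each of the 15 characters of 353535523353535 in place — 35 35 35 35 35 35 35 523 35 35 35 35 35 35 35 — and concatenate.

3535353535353552335353535353535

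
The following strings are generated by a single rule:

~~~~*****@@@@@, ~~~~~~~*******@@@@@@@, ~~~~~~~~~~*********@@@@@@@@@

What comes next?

Term n consists of 3n-2 ~'s, followed by 2n+1 *'s, followed by 2n+1 @'s, where the shown terms are n = 2, 3, 4.
Setting n = 5 gives 13, 11, 11 characters in each block.

~~~~~~~~~~~~~***********@@@@@@@@@@@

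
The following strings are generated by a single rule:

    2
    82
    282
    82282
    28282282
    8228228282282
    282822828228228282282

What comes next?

8228228282282282822828228228282282

This is a Fibonacci-style word recurrence s(k) = s(k−2)·s(k−1): e.g. 2·82 = 282.
Continuing: 8228228282282 · 282822828228228282282 gives term 8.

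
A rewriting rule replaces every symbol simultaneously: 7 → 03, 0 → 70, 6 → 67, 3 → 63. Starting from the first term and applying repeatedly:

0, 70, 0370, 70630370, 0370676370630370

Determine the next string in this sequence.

Applying the rule to each of the 16 symbols of 0370676370630370 gives the pieces 70 63 03 70 67 03 67 63 03 70 67 63 70 63 03 70, which concatenate to the answer.

70630370670367630370676370630370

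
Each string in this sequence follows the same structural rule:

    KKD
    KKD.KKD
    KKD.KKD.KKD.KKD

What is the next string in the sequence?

Every step duplicates the string with '.' between the halves.
Doubling KKD.KKD.KKD.KKD with '.' between the halves:

KKD.KKD.KKD.KKD.KKD.KKD.KKD.KKD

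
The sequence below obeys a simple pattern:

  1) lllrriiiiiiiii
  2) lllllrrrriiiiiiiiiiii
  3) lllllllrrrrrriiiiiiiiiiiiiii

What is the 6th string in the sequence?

Each string has the form l^{2n-1} r^{2n-2} i^{3n+3}, where the shown terms are n = 2, 3, 4.
For term 6, n = 7, so the run lengths are 13, 12, 24.

lllllllllllllrrrrrrrrrrrriiiiiiiiiiiiiiiiiiiiiiii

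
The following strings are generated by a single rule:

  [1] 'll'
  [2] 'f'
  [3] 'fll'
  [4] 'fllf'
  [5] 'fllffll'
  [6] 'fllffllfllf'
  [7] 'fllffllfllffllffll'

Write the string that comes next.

fllffllfllffllffllfllffllfllf

This is a Fibonacci-style word recurrence s(k) = s(k−1)·s(k−2): e.g. f·ll = fll.
The next term joins fllffllfllffllffll and fllffllfllf.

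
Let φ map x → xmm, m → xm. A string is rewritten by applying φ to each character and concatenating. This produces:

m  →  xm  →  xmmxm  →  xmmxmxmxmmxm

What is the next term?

Expanding xmmxmxmxmmxm: x→xmm, m→xm, m→xm, x→xmm, m→xm, x→xmm, m→xm, x→xmm, m→xm, m→xm, x→xmm, m→xm. Concatenated: xmm xm xm xmm xm xmm xm xmm xm xm xmm xm.

xmmxmxmxmmxmxmmxmxmmxmxmxmmxm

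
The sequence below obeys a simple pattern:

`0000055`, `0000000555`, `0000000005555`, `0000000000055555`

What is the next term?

Each string has the form 0^{2n-1} 5^{n-1}, where the shown terms are n = 3, 4, 5, 6.
Setting n = 7 gives 13, 6 characters in each block.

0000000000000555555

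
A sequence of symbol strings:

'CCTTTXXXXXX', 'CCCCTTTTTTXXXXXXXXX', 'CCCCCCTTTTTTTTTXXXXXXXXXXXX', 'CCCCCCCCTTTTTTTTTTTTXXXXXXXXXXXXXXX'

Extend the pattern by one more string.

Term n consists of 2n C's, followed by 3n T's, followed by 3n+3 X's (n = 1, 2, …).
At n = 5 the blocks have lengths 10, 15, 18.

CCCCCCCCCCTTTTTTTTTTTTTTTXXXXXXXXXXXXXXXXXX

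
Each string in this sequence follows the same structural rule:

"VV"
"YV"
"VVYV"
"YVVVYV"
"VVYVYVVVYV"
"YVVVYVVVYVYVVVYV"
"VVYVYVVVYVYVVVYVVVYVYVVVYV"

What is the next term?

Each term (from the third on) is the two preceding terms concatenated in order: term 3 = VV·YV = VVYV.
So term 8 is YVVVYVVVYVYVVVYV·VVYVYVVVYVYVVVYVVVYVYVVVYV.

YVVVYVVVYVYVVVYVVVYVYVVVYVYVVVYVVVYVYVVVYV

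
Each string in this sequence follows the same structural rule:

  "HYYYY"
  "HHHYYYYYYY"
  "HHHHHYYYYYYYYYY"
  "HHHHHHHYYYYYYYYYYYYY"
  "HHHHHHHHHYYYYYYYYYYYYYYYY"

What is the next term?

The n-th term is 2n-1 H's then 3n+1 Y's (n = 1, 2, …).
Setting n = 6 gives 11, 19 characters in each block.

HHHHHHHHHHHYYYYYYYYYYYYYYYYYYY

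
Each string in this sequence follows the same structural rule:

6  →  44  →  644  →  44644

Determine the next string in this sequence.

From term 3 onward, concatenate the second-to-last term with the last: 6·44 = 644, 44·644 = 44644, …
The next term joins 644 and 44644.

64444644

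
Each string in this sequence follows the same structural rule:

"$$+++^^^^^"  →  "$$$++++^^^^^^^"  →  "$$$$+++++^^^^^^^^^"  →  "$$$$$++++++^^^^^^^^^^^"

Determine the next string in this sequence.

Term n consists of n $'s, followed by n+1 +'s, followed by 2n+1 ^'s, where the shown terms are n = 2, 3, 4, 5.
For the next term, n = 6, so the run lengths are 6, 7, 13.

$$$$$$+++++++^^^^^^^^^^^^^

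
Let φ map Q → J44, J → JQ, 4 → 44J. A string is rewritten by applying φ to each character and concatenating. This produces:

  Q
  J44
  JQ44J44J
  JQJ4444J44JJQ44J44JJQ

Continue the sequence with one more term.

Rewriting the 21 symbols of JQJ4444J44JJQ44J44JJQ one by one yields JQ J44 JQ 44J 44J 44J 44J JQ 44J 44J JQ JQ J44 44J 44J JQ 44J 44J JQ JQ J44; concatenated:

JQJ44JQ44J44J44J44JJQ44J44JJQJQJ4444J44JJQ44J44JJQJQJ44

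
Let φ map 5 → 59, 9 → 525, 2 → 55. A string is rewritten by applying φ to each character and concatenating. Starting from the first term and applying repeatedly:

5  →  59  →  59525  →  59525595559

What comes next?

Rewriting each symbol of 59525595559: 5→59, 9→525, 5→59, 2→55, 5→59, 5→59, 9→525, 5→59, 5→59, 5→59, 9→525, which concatenates to 59 525 59 55 59 59 525 59 59 59 525.

5952559555959525595959525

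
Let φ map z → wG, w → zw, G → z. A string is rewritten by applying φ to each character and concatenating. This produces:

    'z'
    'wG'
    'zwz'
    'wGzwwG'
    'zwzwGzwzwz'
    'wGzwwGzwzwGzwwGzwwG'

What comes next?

Replace each of the 19 characters of wGzwwGzwzwGzwwGzwwG in place — zw z wG zw zw z wG zw wG zw z wG zw zw z wG zw zw z — and concatenate.

zwzwGzwzwzwGzwwGzwzwGzwzwzwGzwzwz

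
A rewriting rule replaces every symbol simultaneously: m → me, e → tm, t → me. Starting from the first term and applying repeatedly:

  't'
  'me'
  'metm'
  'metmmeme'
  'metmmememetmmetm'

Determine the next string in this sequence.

Rewriting the 16 symbols of metmmememetmmetm one by one yields me tm me me me tm me tm me tm me me me tm me me; concatenated:

metmmememetmmetmmetmmememetmmeme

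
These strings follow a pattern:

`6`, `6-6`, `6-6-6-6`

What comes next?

s(k+1) = s(k)·-·s(k) — each term doubles the last with '-' between the halves.
One more doubling of 6-6-6-6 gives the answer.

6-6-6-6-6-6-6-6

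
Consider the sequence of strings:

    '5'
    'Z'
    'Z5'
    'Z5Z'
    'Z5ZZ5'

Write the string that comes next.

Z5ZZ5Z5Z

From term 3 onward, concatenate the last term with the second-to-last: Z·5 = Z5, Z5·Z = Z5Z, …
Continuing: Z5ZZ5 · Z5Z gives term 6.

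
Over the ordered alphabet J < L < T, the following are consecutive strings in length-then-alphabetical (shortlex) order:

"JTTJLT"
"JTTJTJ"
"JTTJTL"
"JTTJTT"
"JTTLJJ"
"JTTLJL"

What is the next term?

JTTLJT

The successor of JTTLJL increments the rightmost position that isn't already T and resets every position after it to J.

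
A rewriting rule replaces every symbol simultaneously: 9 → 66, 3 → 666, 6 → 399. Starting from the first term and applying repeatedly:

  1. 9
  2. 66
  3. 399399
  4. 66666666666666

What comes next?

Replace each of the 14 characters of 66666666666666 in place — 399 399 399 399 399 399 399 399 399 399 399 399 399 399 — and concatenate.

399399399399399399399399399399399399399399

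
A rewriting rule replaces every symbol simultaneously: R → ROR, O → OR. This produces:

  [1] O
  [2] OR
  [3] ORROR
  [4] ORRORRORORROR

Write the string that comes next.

Rewriting the 13 symbols of ORRORRORORROR one by one yields OR ROR ROR OR ROR ROR OR ROR OR ROR ROR OR ROR; concatenated:

ORRORRORORRORRORORRORORRORRORORROR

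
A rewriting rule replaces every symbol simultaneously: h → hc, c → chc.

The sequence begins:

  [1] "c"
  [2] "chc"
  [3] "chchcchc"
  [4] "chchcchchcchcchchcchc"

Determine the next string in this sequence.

Rewriting the 21 symbols of chchcchchcchcchchcchc one by one yields chc hc chc hc chc chc hc chc hc chc chc hc chc chc hc chc hc chc chc hc chc; concatenated:

chchcchchcchcchchcchchcchcchchcchcchchcchchcchcchchcchc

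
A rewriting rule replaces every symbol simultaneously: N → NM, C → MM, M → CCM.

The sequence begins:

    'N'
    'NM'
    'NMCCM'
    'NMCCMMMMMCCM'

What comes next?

Apply φ to NMCCMMMMMCCM symbol by symbol: N→NM, M→CCM, C→MM, C→MM, M→CCM, M→CCM, M→CCM, M→CCM, M→CCM, C→MM, C→MM, M→CCM; joined: NM CCM MM MM CCM CCM CCM CCM CCM MM MM CCM.

NMCCMMMMMCCMCCMCCMCCMCCMMMMMCCM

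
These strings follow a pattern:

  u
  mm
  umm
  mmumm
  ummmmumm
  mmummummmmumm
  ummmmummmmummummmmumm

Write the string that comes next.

Each term (from the third on) is the two preceding terms concatenated in order: term 3 = u·mm = umm.
The next term joins mmummummmmumm and ummmmummmmummummmmumm.

mmummummmmummummmmummmmummummmmumm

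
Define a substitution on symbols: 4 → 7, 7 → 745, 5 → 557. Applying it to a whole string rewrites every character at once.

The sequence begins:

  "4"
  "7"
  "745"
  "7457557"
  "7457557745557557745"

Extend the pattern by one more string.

Applying the rule to each of the 19 symbols of 7457557745557557745 gives the pieces 745 7 557 745 557 557 745 745 7 557 557 557 745 557 557 745 745 7 557, which concatenate to the answer.

745755774555755774574575575575577455575577457457557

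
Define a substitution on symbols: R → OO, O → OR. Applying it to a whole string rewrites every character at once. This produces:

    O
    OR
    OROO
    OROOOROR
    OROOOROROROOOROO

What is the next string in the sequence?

Replace each of the 16 characters of OROOOROROROOOROO in place — OR OO OR OR OR OO OR OO OR OO OR OR OR OO OR OR — and concatenate.

OROOOROROROOOROOOROOOROROROOOROR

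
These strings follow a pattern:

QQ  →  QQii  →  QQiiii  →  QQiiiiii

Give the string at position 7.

QQiiiiiiiiiiii

The strings grow by a fixed suffix ii each time.
From QQiiiiii, 3 further steps: QQiiiiii → QQiiiiiiii → QQiiiiiiiiii → (answer).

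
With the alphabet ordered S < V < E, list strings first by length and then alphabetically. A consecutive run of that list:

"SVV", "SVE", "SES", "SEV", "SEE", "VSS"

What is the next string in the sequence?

VSV

The successor of VSS increments the rightmost position that isn't already E and resets every position after it to S.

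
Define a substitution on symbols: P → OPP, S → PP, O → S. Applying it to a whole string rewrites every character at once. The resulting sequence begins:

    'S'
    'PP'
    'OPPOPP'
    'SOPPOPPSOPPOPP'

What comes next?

φ(SOPPOPPSOPPOPP) expands symbol-by-symbol to PP S OPP OPP S OPP OPP PP S OPP OPP S OPP OPP; joining the 14 pieces gives the next term.

PPSOPPOPPSOPPOPPPPSOPPOPPSOPPOPP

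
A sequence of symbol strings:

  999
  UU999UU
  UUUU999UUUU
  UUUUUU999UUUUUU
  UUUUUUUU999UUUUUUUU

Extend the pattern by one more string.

Each term wraps the previous one in UU on the left and UU on the right.
Applying this once more to UUUUUUUU999UUUUUUUU:

UUUUUUUUUU999UUUUUUUUUU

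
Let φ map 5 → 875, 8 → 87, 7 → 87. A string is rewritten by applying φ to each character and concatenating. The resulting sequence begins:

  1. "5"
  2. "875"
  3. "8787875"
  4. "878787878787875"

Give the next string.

Rewriting the 15 symbols of 878787878787875 one by one yields 87 87 87 87 87 87 87 87 87 87 87 87 87 87 875; concatenated:

8787878787878787878787878787875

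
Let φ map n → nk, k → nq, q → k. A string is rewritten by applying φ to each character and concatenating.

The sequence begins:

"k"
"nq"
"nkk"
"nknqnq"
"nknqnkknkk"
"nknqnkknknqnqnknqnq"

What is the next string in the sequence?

Replace each of the 19 characters of nknqnkknknqnqnknqnq in place — nk nq nk k nk nq nq nk nq nk k nk k nk nq nk k nk k — and concatenate.

nknqnkknknqnqnknqnkknkknknqnkknkk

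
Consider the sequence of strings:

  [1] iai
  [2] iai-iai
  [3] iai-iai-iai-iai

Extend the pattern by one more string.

Every step duplicates the string with '-' between the halves.
Doubling iai-iai-iai-iai with '-' between the halves:

iai-iai-iai-iai-iai-iai-iai-iai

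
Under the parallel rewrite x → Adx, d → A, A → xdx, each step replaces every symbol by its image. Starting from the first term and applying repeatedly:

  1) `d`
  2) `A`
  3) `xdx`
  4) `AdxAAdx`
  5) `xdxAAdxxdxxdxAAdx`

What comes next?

φ(xdxAAdxxdxxdxAAdx) expands symbol-by-symbol to Adx A Adx xdx xdx A Adx Adx A Adx Adx A Adx xdx xdx A Adx; joining the 17 pieces gives the next term.

AdxAAdxxdxxdxAAdxAdxAAdxAdxAAdxxdxxdxAAdx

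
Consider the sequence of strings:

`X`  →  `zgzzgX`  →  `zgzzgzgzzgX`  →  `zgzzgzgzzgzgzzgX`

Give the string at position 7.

zgzzgzgzzgzgzzgzgzzgzgzzgzgzzgX

Every step adds zgzzg at the front: s(k+1) = zgzzg·s(k).
From zgzzgzgzzgzgzzgX, 3 further steps: zgzzgzgzzgzgzzgX → zgzzgzgzzgzgzzgzgzzgX → zgzzgzgzzgzgzzgzgzzgzgzzgX → (answer).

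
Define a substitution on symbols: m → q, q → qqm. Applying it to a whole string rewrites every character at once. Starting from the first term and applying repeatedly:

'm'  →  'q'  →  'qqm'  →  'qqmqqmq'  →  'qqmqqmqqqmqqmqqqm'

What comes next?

Applying the rule to each of the 17 symbols of qqmqqmqqqmqqmqqqm gives the pieces qqm qqm q qqm qqm q qqm qqm qqm q qqm qqm q qqm qqm qqm q, which concatenate to the answer.

qqmqqmqqqmqqmqqqmqqmqqmqqqmqqmqqqmqqmqqmq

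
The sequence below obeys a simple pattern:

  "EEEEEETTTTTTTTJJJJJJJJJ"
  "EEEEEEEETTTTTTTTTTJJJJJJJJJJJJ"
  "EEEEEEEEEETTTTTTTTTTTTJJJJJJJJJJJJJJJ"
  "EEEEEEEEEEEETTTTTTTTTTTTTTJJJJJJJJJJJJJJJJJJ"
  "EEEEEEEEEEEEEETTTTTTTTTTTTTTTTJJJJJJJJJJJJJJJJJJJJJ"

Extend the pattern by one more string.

Each string has the form E^{2n} T^{2n+2} J^{3n}, where the shown terms are n = 3, 4, 5, 6, 7.
At n = 8 the blocks have lengths 16, 18, 24.

EEEEEEEEEEEEEEEETTTTTTTTTTTTTTTTTTJJJJJJJJJJJJJJJJJJJJJJJJ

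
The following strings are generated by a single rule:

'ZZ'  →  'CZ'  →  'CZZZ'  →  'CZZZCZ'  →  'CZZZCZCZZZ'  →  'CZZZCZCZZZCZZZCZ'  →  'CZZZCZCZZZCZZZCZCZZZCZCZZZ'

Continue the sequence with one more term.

CZZZCZCZZZCZZZCZCZZZCZCZZZCZZZCZCZZZCZZZCZ

Each term (from the third on) is the previous term followed by the one before it: term 3 = CZ·ZZ = CZZZ.
So term 8 is CZZZCZCZZZCZZZCZCZZZCZCZZZ·CZZZCZCZZZCZZZCZ.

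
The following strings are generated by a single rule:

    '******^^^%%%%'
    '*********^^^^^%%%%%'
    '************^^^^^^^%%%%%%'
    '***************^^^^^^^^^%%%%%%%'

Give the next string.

Each string has the form *^{3n} ^^{2n-1} %^{n+2}, where the shown terms are n = 2, 3, 4, 5.
Setting n = 6 gives 18, 11, 8 characters in each block.

******************^^^^^^^^^^^%%%%%%%%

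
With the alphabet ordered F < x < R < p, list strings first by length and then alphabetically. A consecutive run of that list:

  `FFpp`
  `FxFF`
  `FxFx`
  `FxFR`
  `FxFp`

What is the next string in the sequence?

Treat FxFp as a base-4 numeral over the given alphabet and add one, carrying through any trailing p's.

FxxF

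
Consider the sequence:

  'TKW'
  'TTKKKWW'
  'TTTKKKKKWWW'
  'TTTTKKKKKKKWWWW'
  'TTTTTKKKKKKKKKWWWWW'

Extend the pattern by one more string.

TTTTTTKKKKKKKKKKKWWWWWW

Each string has the form T^{n} K^{2n-1} W^{n} (n = 1, 2, …).
For the next term, n = 6, so the run lengths are 6, 11, 6.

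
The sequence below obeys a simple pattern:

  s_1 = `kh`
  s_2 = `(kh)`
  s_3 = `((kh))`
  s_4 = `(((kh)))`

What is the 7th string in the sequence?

Each term wraps the previous one in ( on the left and ) on the right.
From (((kh))), 3 further steps: (((kh))) → ((((kh)))) → (((((kh))))) → (answer).

((((((kh))))))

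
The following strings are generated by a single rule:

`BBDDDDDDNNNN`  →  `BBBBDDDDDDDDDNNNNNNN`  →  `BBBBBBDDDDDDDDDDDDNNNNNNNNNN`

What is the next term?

BBBBBBBBDDDDDDDDDDDDDDDNNNNNNNNNNNNN

Each string has the form B^{2n} D^{3n+3} N^{3n+1} (n = 1, 2, …).
For the next term, n = 4, so the run lengths are 8, 15, 13.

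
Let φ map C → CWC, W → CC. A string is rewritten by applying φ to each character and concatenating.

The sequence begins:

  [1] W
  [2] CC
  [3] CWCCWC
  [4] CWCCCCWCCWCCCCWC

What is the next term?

φ(CWCCCCWCCWCCCCWC) expands symbol-by-symbol to CWC CC CWC CWC CWC CWC CC CWC CWC CC CWC CWC CWC CWC CC CWC; joining the 16 pieces gives the next term.

CWCCCCWCCWCCWCCWCCCCWCCWCCCCWCCWCCWCCWCCCCWC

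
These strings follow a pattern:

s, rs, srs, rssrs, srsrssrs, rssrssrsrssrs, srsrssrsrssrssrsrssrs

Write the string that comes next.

rssrssrsrssrssrsrssrsrssrssrsrssrs

From term 3 onward, concatenate the second-to-last term with the last: s·rs = srs, rs·srs = rssrs, …
The next term joins rssrssrsrssrs and srsrssrsrssrssrsrssrs.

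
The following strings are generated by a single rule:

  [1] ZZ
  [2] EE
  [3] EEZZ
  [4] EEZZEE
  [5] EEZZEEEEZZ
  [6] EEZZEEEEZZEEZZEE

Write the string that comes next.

EEZZEEEEZZEEZZEEEEZZEEEEZZ

This is a Fibonacci-style word recurrence s(k) = s(k−1)·s(k−2): e.g. EE·ZZ = EEZZ.
The next term joins EEZZEEEEZZEEZZEE and EEZZEEEEZZ.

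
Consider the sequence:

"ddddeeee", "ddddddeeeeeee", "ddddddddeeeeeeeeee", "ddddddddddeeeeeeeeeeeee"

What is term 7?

ddddddddddddddddeeeeeeeeeeeeeeeeeeeeee

Each string has the form d^{2n+2} e^{3n+1} (n = 1, 2, …).
Setting n = 7 gives 16, 22 characters in each block.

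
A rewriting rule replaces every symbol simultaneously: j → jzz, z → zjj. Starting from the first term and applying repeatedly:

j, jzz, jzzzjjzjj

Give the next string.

Apply φ to jzzzjjzjj symbol by symbol: j→jzz, z→zjj, z→zjj, z→zjj, j→jzz, j→jzz, z→zjj, j→jzz, j→jzz; joined: jzz zjj zjj zjj jzz jzz zjj jzz jzz.

jzzzjjzjjzjjjzzjzzzjjjzzjzz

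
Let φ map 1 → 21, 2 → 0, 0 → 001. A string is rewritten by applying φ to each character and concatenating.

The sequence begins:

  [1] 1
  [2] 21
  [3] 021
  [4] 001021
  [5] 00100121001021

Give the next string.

φ(00100121001021) expands symbol-by-symbol to 001 001 21 001 001 21 0 21 001 001 21 001 0 21; joining the 14 pieces gives the next term.

001001210010012102100100121001021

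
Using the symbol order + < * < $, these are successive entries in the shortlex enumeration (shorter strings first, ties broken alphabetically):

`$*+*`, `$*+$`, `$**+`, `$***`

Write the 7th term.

Stepping forward 3 times from $***: $*** → $**$ → $*$+, then the target.

$*$*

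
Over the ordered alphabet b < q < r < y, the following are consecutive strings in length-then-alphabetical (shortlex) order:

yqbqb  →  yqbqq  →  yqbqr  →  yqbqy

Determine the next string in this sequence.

yqbrb

Treat yqbqy as a base-4 numeral over the given alphabet and add one, carrying through any trailing y's.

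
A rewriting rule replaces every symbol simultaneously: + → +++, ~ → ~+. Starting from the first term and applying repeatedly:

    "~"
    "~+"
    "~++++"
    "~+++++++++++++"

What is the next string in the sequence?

Rewriting the 14 symbols of ~+++++++++++++ one by one yields ~+ +++ +++ +++ +++ +++ +++ +++ +++ +++ +++ +++ +++ +++; concatenated:

~++++++++++++++++++++++++++++++++++++++++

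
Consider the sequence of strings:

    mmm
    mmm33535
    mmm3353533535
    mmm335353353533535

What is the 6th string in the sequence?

Every step adds 33535 to the end: s(k+1) = s(k)·33535.
From mmm335353353533535, 2 further steps: mmm335353353533535 → mmm33535335353353533535 → (answer).

mmm3353533535335353353533535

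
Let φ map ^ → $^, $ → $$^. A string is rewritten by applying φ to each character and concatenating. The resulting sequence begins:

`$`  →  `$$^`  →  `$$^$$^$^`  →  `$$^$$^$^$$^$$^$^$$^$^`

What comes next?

Rewriting the 21 symbols of $$^$$^$^$$^$$^$^$$^$^ one by one yields $$^ $$^ $^ $$^ $$^ $^ $$^ $^ $$^ $$^ $^ $$^ $$^ $^ $$^ $^ $$^ $$^ $^ $$^ $^; concatenated:

$$^$$^$^$$^$$^$^$$^$^$$^$$^$^$$^$$^$^$$^$^$$^$$^$^$$^$^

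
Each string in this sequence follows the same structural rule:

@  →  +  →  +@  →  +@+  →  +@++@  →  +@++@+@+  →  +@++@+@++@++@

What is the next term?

From term 3 onward, concatenate the last term with the second-to-last: +·@ = +@, +@·+ = +@+, …
Continuing: +@++@+@++@++@ · +@++@+@+ gives term 8.

+@++@+@++@++@+@++@+@+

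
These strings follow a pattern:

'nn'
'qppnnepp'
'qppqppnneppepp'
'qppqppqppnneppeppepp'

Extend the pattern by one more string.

qppqppqppqppnneppeppeppepp

Each term wraps the previous one in qpp on the left and epp on the right.
One more step from qppqppqppnneppeppepp gives the answer.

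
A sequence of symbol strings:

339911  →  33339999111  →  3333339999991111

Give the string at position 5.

33333333339999999999111111

Term n consists of 2n 3's, followed by 2n 9's, followed by n+1 1's (n = 1, 2, …).
At n = 5 the blocks have lengths 10, 10, 6.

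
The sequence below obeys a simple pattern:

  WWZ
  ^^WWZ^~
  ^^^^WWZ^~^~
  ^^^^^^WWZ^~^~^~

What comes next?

Each term wraps the previous one in ^^ on the left and ^~ on the right.
Applying this once more to ^^^^^^WWZ^~^~^~:

^^^^^^^^WWZ^~^~^~^~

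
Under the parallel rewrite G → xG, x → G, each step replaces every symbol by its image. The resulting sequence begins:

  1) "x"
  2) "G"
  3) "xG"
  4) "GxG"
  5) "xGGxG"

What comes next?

Rewriting each symbol of xGGxG: x→G, G→xG, G→xG, x→G, G→xG, which concatenates to G xG xG G xG.

GxGxGGxG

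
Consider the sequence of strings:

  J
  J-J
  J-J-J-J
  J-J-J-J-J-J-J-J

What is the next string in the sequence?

Each string is two copies of the previous one joined by '-'.
So the next term is two copies of J-J-J-J-J-J-J-J with '-' between the halves.

J-J-J-J-J-J-J-J-J-J-J-J-J-J-J-J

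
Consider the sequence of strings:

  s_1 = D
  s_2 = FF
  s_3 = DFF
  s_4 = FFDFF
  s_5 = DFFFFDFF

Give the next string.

FFDFFDFFFFDFF

This is a Fibonacci-style word recurrence s(k) = s(k−2)·s(k−1): e.g. D·FF = DFF.
The next term joins FFDFF and DFFFFDFF.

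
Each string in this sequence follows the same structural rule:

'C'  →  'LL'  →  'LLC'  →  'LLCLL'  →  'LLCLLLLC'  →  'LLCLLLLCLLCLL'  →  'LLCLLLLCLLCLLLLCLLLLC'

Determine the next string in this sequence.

This is a Fibonacci-style word recurrence s(k) = s(k−1)·s(k−2): e.g. LL·C = LLC.
So term 8 is LLCLLLLCLLCLLLLCLLLLC·LLCLLLLCLLCLL.

LLCLLLLCLLCLLLLCLLLLCLLCLLLLCLLCLL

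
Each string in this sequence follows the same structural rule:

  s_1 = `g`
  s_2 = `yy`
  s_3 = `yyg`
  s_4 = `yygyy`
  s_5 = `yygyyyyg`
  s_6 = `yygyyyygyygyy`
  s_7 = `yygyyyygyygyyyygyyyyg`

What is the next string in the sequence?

yygyyyygyygyyyygyyyygyygyyyygyygyy

Each term (from the third on) is the previous term followed by the one before it: term 3 = yy·g = yyg.
Continuing: yygyyyygyygyyyygyyyyg · yygyyyygyygyy gives term 8.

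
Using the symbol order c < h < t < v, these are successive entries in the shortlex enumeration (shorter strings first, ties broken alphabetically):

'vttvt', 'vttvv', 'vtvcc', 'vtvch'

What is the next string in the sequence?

Treat vtvch as a base-4 numeral over the given alphabet and add one, carrying through any trailing v's.

vtvct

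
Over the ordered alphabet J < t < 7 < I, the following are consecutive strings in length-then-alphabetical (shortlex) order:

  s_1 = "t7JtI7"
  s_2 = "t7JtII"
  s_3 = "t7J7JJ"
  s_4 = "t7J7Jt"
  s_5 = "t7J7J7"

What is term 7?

Advancing 2 positions from t7J7J7 through t7J7J7 → t7J7JI reaches term 7.

t7J7tJ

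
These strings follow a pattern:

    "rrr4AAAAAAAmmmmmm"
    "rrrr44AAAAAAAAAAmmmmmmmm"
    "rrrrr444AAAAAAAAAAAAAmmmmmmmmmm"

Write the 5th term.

rrrrrrr44444AAAAAAAAAAAAAAAAAAAmmmmmmmmmmmmmm

The n-th term is n r's then n-2 4's then 3n-2 A's then 2n m's, where the shown terms are n = 3, 4, 5.
Setting n = 7 gives 7, 5, 19, 14 characters in each block.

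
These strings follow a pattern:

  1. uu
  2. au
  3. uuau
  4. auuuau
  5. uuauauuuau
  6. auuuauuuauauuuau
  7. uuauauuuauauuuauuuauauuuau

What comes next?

auuuauuuauauuuauuuauauuuauauuuauuuauauuuau

This is a Fibonacci-style word recurrence s(k) = s(k−2)·s(k−1): e.g. uu·au = uuau.
So term 8 is auuuauuuauauuuau·uuauauuuauauuuauuuauauuuau.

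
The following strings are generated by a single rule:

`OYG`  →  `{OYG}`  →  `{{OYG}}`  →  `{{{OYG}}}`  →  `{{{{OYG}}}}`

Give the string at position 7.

{{{{{{OYG}}}}}}

s(k+1) = {·s(k)·}, so each term gains { as a prefix and } as a suffix.
From {{{{OYG}}}}, 2 further steps: {{{{OYG}}}} → {{{{{OYG}}}}} → (answer).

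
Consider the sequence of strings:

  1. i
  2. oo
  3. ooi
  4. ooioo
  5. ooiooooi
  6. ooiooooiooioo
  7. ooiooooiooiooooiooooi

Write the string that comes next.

Each term (from the third on) is the previous term followed by the one before it: term 3 = oo·i = ooi.
Continuing: ooiooooiooiooooiooooi · ooiooooiooioo gives term 8.

ooiooooiooiooooiooooiooiooooiooioo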